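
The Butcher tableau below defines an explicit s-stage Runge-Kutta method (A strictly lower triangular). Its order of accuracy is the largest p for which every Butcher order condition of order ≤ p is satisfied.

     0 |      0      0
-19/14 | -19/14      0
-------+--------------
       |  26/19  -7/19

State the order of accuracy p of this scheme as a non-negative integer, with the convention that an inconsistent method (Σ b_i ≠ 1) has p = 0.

2

b = (26/19, -7/19)
c = (0, -19/14)
Σ b_i: 26/19·1 + (-7/19)·1 = 1 ✓
b·c: (-7/19)·(-19/14) = 1/2 ✓; 2 stages ⇒ order 2.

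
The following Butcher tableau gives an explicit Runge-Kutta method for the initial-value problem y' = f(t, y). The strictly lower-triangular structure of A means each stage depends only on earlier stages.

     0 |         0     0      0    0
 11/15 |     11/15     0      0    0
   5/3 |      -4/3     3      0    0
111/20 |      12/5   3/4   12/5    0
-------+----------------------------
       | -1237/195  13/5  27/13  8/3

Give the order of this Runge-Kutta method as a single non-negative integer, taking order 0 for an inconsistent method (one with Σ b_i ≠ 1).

1

b = (-1237/195, 13/5, 27/13, 8/3)
c = (0, 11/15, 5/3, 111/20)
Ac = (0, 0, 11/5, 91/20)
Σ b_i: (-1237/195)·1 + 13/5·1 + 27/13·1 + 8/3·1 = 1 ✓
b·c: 13/5·11/15 + 27/13·5/3 + 8/3·111/20 = 19664/975 ≠ 1/2 ⇒ order 1.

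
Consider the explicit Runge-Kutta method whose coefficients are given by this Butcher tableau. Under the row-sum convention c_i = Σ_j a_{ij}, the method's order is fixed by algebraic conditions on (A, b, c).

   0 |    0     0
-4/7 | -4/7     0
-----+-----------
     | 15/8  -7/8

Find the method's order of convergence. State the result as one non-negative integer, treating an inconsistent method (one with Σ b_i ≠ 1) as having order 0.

2

b = (15/8, -7/8)
c = (0, -4/7)
Σ b_i: 15/8·1 + (-7/8)·1 = 1 ✓
b·c: (-7/8)·(-4/7) = 1/2 ✓; 2 stages ⇒ order 2.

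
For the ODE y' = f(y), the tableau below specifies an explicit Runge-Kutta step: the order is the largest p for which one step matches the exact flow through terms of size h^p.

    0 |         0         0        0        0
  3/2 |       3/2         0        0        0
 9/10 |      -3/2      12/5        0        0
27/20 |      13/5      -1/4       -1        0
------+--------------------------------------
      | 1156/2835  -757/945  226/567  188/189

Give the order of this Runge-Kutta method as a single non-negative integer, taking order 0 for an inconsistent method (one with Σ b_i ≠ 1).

3

b = (1156/2835, -757/945, 226/567, 188/189)
c = (0, 3/2, 9/10, 27/20)
Ac = (0, 0, 18/5, -51/40)
Σ b_i: 1156/2835·1 + (-757/945)·1 + 226/567·1 + 188/189·1 = 1 ✓
b·c: (-757/945)·3/2 + 226/567·9/10 + 188/189·27/20 = 1/2 ✓
b·c²: (-757/945)·9/4 + 226/567·81/100 + 188/189·729/400 = 1/3 ✓
b·Ac: 226/567·18/5 + 188/189·(-51/40) = 1/6 ✓
b·c³: (-757/945)·27/8 + 226/567·729/1000 + 188/189·19683/8000 = 481/14000 ≠ 1/4 ⇒ order 3.
b·(c∘Ac): 226/567·81/25 + 188/189·(-1377/800) = -589/1400 ≠ 1/8
b·Ac²: 226/567·27/5 + 188/189·(-549/400) = 551/700 ≠ 1/12
b·A²c: 188/189·(-18/5) = -376/105 ≠ 1/24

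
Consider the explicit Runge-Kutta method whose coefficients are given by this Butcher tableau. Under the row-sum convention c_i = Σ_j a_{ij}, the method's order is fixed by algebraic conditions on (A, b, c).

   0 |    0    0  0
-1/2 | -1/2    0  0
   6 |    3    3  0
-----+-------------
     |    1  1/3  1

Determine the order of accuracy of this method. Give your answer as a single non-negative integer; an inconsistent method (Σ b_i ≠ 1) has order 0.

b = (1, 1/3, 1)
c = (0, -1/2, 6)
Ac = (0, 0, -3/2)
Σ b_i: 1·1 + 1/3·1 + 1·1 = 7/3 ≠ 1 ⇒ order 0.

0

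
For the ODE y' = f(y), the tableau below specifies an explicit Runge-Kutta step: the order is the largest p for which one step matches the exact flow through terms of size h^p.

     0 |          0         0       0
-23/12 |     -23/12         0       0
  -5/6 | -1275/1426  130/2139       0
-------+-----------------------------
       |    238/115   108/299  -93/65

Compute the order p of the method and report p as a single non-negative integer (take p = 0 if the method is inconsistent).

b = (238/115, 108/299, -93/65)
c = (0, -23/12, -5/6)
Ac = (0, 0, -65/558)
Σ b_i: 238/115·1 + 108/299·1 + (-93/65)·1 = 1 ✓
b·c: 108/299·(-23/12) + (-93/65)·(-5/6) = 1/2 ✓
b·c²: 108/299·529/144 + (-93/65)·25/36 = 1/3 ✓
b·Ac: (-93/65)·(-65/558) = 1/6 ✓; 3 stages ⇒ order 3.

3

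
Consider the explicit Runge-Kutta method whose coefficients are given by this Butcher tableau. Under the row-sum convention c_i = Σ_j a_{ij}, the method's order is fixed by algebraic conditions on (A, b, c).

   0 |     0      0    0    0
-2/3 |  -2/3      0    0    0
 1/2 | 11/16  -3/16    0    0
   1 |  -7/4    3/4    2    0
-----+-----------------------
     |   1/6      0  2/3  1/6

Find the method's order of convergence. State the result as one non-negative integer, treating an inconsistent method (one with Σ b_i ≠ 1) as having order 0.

b = (1/6, 0, 2/3, 1/6)
c = (0, -2/3, 1/2, 1)
Ac = (0, 0, 1/8, 1/2)
Σ b_i: 1/6·1 + 2/3·1 + 1/6·1 = 1 ✓
b·c: 2/3·1/2 + 1/6·1 = 1/2 ✓
b·c²: 2/3·1/4 + 1/6·1 = 1/3 ✓
b·Ac: 2/3·1/8 + 1/6·1/2 = 1/6 ✓
b·c³: 2/3·1/8 + 1/6·1 = 1/4 ✓
b·(c∘Ac): 2/3·1/16 + 1/6·1/2 = 1/8 ✓
b·Ac²: 2/3·(-1/12) + 1/6·5/6 = 1/12 ✓
b·A²c: 1/6·1/4 = 1/24 ✓; 4 stages ⇒ order 4.

4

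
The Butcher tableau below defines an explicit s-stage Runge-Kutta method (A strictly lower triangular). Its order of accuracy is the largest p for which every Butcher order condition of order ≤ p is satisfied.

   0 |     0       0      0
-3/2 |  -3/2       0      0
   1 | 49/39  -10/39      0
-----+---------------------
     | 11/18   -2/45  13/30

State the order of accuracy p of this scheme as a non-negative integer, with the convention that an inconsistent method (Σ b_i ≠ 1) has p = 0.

3

b = (11/18, -2/45, 13/30)
c = (0, -3/2, 1)
Ac = (0, 0, 5/13)
Σ b_i: 11/18·1 + (-2/45)·1 + 13/30·1 = 1 ✓
b·c: (-2/45)·(-3/2) + 13/30·1 = 1/2 ✓
b·c²: (-2/45)·9/4 + 13/30·1 = 1/3 ✓
b·Ac: 13/30·5/13 = 1/6 ✓; 3 stages ⇒ order 3.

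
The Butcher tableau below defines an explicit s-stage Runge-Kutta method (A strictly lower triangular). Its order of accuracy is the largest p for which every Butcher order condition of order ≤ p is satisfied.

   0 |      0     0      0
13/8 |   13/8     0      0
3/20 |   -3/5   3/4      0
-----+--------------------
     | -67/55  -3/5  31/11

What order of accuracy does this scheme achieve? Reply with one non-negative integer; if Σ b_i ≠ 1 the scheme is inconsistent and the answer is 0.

1

b = (-67/55, -3/5, 31/11)
c = (0, 13/8, 3/20)
Ac = (0, 0, 39/32)
Σ b_i: (-67/55)·1 + (-3/5)·1 + 31/11·1 = 1 ✓
b·c: (-3/5)·13/8 + 31/11·3/20 = -243/440 ≠ 1/2 ⇒ order 1.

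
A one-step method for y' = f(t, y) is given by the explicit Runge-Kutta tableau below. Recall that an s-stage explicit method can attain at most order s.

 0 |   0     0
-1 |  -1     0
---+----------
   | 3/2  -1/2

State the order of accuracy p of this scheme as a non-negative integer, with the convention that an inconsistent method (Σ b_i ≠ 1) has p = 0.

2

b = (3/2, -1/2)
c = (0, -1)
Σ b_i: 3/2·1 + (-1/2)·1 = 1 ✓
b·c: (-1/2)·(-1) = 1/2 ✓; 2 stages ⇒ order 2.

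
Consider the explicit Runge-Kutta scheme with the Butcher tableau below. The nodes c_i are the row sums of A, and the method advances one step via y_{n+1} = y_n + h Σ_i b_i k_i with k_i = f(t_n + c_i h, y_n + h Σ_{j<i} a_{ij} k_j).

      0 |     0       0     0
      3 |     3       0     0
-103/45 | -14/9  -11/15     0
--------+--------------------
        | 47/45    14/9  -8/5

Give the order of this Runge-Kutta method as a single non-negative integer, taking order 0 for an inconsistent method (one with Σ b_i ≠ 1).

1

b = (47/45, 14/9, -8/5)
c = (0, 3, -103/45)
Ac = (0, 0, -11/5)
Σ b_i: 47/45·1 + 14/9·1 + (-8/5)·1 = 1 ✓
b·c: 14/9·3 + (-8/5)·(-103/45) = 1874/225 ≠ 1/2 ⇒ order 1.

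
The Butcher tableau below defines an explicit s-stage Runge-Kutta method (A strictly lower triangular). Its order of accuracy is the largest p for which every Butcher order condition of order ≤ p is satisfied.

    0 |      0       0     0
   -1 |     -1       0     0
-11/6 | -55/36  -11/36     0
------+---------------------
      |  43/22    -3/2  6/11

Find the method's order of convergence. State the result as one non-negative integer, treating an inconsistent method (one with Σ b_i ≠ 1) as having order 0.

3

b = (43/22, -3/2, 6/11)
c = (0, -1, -11/6)
Ac = (0, 0, 11/36)
Σ b_i: 43/22·1 + (-3/2)·1 + 6/11·1 = 1 ✓
b·c: (-3/2)·(-1) + 6/11·(-11/6) = 1/2 ✓
b·c²: (-3/2)·1 + 6/11·121/36 = 1/3 ✓
b·Ac: 6/11·11/36 = 1/6 ✓; 3 stages ⇒ order 3.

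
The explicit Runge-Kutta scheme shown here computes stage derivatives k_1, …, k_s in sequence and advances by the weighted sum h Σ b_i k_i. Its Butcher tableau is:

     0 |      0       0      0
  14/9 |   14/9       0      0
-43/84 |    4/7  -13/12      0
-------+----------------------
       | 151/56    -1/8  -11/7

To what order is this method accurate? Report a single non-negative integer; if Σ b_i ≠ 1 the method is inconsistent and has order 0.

b = (151/56, -1/8, -11/7)
c = (0, 14/9, -43/84)
Ac = (0, 0, -91/54)
Σ b_i: 151/56·1 + (-1/8)·1 + (-11/7)·1 = 1 ✓
b·c: (-1/8)·14/9 + (-11/7)·(-43/84) = 269/441 ≠ 1/2 ⇒ order 1.

1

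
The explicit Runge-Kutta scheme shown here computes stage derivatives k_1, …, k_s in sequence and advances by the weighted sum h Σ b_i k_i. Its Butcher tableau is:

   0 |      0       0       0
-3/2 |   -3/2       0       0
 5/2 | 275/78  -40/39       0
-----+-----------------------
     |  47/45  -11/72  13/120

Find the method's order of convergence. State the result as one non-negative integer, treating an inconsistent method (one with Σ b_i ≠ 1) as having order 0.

b = (47/45, -11/72, 13/120)
c = (0, -3/2, 5/2)
Ac = (0, 0, 20/13)
Σ b_i: 47/45·1 + (-11/72)·1 + 13/120·1 = 1 ✓
b·c: (-11/72)·(-3/2) + 13/120·5/2 = 1/2 ✓
b·c²: (-11/72)·9/4 + 13/120·25/4 = 1/3 ✓
b·Ac: 13/120·20/13 = 1/6 ✓; 3 stages ⇒ order 3.

3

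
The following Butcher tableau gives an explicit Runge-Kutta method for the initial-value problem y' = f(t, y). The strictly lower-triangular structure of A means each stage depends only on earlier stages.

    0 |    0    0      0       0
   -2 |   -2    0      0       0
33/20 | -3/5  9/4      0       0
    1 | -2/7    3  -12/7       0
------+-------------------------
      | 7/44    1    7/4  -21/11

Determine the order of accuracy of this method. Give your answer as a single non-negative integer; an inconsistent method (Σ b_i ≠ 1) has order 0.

b = (7/44, 1, 7/4, -21/11)
c = (0, -2, 33/20, 1)
Ac = (0, 0, -9/2, -309/35)
Σ b_i: 7/44·1 + 1·1 + 7/4·1 + (-21/11)·1 = 1 ✓
b·c: 1·(-2) + 7/4·33/20 + (-21/11)·1 = -899/880 ≠ 1/2 ⇒ order 1.

1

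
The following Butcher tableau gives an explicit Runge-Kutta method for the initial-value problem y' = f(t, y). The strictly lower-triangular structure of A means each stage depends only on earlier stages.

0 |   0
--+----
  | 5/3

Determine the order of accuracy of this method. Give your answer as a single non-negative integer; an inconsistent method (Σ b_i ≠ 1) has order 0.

b = (5/3)
c = (0)
Σ b_i: 5/3·1 = 5/3 ≠ 1 ⇒ order 0.

0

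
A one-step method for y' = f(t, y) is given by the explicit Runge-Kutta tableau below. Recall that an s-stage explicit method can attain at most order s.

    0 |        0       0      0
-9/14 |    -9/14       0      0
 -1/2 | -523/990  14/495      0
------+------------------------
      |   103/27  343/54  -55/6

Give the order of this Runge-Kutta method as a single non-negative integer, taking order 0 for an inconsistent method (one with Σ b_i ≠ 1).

3

b = (103/27, 343/54, -55/6)
c = (0, -9/14, -1/2)
Ac = (0, 0, -1/55)
Σ b_i: 103/27·1 + 343/54·1 + (-55/6)·1 = 1 ✓
b·c: 343/54·(-9/14) + (-55/6)·(-1/2) = 1/2 ✓
b·c²: 343/54·81/196 + (-55/6)·1/4 = 1/3 ✓
b·Ac: (-55/6)·(-1/55) = 1/6 ✓; 3 stages ⇒ order 3.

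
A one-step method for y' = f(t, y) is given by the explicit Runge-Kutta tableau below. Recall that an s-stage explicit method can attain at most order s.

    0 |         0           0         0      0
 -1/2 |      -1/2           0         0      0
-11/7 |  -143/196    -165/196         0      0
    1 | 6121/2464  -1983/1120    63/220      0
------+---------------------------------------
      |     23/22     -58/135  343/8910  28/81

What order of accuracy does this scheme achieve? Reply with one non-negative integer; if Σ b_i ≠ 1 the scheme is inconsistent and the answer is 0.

b = (23/22, -58/135, 343/8910, 28/81)
c = (0, -1/2, -11/7, 1)
Ac = (0, 0, 165/392, 195/448)
Σ b_i: 23/22·1 + (-58/135)·1 + 343/8910·1 + 28/81·1 = 1 ✓
b·c: (-58/135)·(-1/2) + 343/8910·(-11/7) + 28/81·1 = 1/2 ✓
b·c²: (-58/135)·1/4 + 343/8910·121/49 + 28/81·1 = 1/3 ✓
b·Ac: 343/8910·165/392 + 28/81·195/448 = 1/6 ✓
b·c³: (-58/135)·(-1/8) + 343/8910·(-1331/343) + 28/81·1 = 1/4 ✓
b·(c∘Ac): 343/8910·(-1815/2744) + 28/81·195/448 = 1/8 ✓
b·Ac²: 343/8910·(-165/784) + 28/81·237/896 = 1/12 ✓
b·A²c: 28/81·27/224 = 1/24 ✓; 4 stages ⇒ order 4.

4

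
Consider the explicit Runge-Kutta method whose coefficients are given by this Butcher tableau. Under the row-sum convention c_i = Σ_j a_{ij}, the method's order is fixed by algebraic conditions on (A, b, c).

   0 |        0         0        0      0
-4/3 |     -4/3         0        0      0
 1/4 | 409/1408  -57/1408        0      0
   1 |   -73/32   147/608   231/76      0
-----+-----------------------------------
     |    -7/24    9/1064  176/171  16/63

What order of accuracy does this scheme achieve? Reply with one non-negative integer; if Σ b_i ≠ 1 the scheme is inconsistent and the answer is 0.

b = (-7/24, 9/1064, 176/171, 16/63)
c = (0, -4/3, 1/4, 1)
Ac = (0, 0, 19/352, 7/16)
Σ b_i: (-7/24)·1 + 9/1064·1 + 176/171·1 + 16/63·1 = 1 ✓
b·c: 9/1064·(-4/3) + 176/171·1/4 + 16/63·1 = 1/2 ✓
b·c²: 9/1064·16/9 + 176/171·1/16 + 16/63·1 = 1/3 ✓
b·Ac: 176/171·19/352 + 16/63·7/16 = 1/6 ✓
b·c³: 9/1064·(-64/27) + 176/171·1/64 + 16/63·1 = 1/4 ✓
b·(c∘Ac): 176/171·19/1408 + 16/63·7/16 = 1/8 ✓
b·Ac²: 176/171·(-19/264) + 16/63·119/192 = 1/12 ✓
b·A²c: 16/63·21/128 = 1/24 ✓; 4 stages ⇒ order 4.

4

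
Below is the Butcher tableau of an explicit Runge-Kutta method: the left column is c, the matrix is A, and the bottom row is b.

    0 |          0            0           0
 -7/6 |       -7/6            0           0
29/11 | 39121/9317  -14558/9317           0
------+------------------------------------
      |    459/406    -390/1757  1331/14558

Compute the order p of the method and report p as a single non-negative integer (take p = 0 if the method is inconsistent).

3

b = (459/406, -390/1757, 1331/14558)
c = (0, -7/6, 29/11)
Ac = (0, 0, 7279/3993)
Σ b_i: 459/406·1 + (-390/1757)·1 + 1331/14558·1 = 1 ✓
b·c: (-390/1757)·(-7/6) + 1331/14558·29/11 = 1/2 ✓
b·c²: (-390/1757)·49/36 + 1331/14558·841/121 = 1/3 ✓
b·Ac: 1331/14558·7279/3993 = 1/6 ✓; 3 stages ⇒ order 3.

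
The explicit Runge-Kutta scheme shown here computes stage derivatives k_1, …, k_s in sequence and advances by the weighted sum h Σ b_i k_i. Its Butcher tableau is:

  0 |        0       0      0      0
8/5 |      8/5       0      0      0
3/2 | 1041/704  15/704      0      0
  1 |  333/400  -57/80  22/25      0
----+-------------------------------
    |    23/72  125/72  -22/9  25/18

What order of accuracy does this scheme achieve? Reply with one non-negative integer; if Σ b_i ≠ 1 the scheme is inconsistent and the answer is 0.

b = (23/72, 125/72, -22/9, 25/18)
c = (0, 8/5, 3/2, 1)
Ac = (0, 0, 3/88, 9/50)
Σ b_i: 23/72·1 + 125/72·1 + (-22/9)·1 + 25/18·1 = 1 ✓
b·c: 125/72·8/5 + (-22/9)·3/2 + 25/18·1 = 1/2 ✓
b·c²: 125/72·64/25 + (-22/9)·9/4 + 25/18·1 = 1/3 ✓
b·Ac: (-22/9)·3/88 + 25/18·9/50 = 1/6 ✓
b·c³: 125/72·512/125 + (-22/9)·27/8 + 25/18·1 = 1/4 ✓
b·(c∘Ac): (-22/9)·9/176 + 25/18·9/50 = 1/8 ✓
b·Ac²: (-22/9)·3/55 + 25/18·39/250 = 1/12 ✓
b·A²c: 25/18·3/100 = 1/24 ✓; 4 stages ⇒ order 4.

4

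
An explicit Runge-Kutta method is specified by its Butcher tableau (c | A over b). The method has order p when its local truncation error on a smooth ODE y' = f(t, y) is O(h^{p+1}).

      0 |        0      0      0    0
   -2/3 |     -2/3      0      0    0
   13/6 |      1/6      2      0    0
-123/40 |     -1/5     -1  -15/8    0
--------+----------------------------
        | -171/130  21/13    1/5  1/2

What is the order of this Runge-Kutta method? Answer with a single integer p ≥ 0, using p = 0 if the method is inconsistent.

1

b = (-171/130, 21/13, 1/5, 1/2)
c = (0, -2/3, 13/6, -123/40)
Ac = (0, 0, -4/3, -163/48)
Σ b_i: (-171/130)·1 + 21/13·1 + 1/5·1 + 1/2·1 = 1 ✓
b·c: 21/13·(-2/3) + 1/5·13/6 + 1/2·(-123/40) = -1361/624 ≠ 1/2 ⇒ order 1.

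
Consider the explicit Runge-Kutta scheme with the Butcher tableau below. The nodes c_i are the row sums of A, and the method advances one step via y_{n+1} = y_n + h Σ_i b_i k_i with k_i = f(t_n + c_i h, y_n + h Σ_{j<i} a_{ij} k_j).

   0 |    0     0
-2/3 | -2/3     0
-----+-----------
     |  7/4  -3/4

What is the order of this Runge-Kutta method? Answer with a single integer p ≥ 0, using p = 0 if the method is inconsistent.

b = (7/4, -3/4)
c = (0, -2/3)
Σ b_i: 7/4·1 + (-3/4)·1 = 1 ✓
b·c: (-3/4)·(-2/3) = 1/2 ✓; 2 stages ⇒ order 2.

2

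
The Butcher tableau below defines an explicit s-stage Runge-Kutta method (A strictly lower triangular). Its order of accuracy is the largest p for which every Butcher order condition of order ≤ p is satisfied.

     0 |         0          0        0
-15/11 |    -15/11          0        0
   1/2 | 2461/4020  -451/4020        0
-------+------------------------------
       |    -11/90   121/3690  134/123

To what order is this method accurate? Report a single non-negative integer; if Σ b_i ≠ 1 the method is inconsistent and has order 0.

b = (-11/90, 121/3690, 134/123)
c = (0, -15/11, 1/2)
Ac = (0, 0, 41/268)
Σ b_i: (-11/90)·1 + 121/3690·1 + 134/123·1 = 1 ✓
b·c: 121/3690·(-15/11) + 134/123·1/2 = 1/2 ✓
b·c²: 121/3690·225/121 + 134/123·1/4 = 1/3 ✓
b·Ac: 134/123·41/268 = 1/6 ✓; 3 stages ⇒ order 3.

3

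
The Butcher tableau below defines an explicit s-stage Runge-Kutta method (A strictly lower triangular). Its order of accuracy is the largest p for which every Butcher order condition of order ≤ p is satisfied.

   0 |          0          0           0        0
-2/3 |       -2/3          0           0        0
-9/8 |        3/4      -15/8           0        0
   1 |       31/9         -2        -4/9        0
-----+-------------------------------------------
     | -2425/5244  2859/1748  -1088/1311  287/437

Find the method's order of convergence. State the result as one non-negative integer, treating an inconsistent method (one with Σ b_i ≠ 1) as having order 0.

3

b = (-2425/5244, 2859/1748, -1088/1311, 287/437)
c = (0, -2/3, -9/8, 1)
Ac = (0, 0, 5/4, 11/6)
Σ b_i: (-2425/5244)·1 + 2859/1748·1 + (-1088/1311)·1 + 287/437·1 = 1 ✓
b·c: 2859/1748·(-2/3) + (-1088/1311)·(-9/8) + 287/437·1 = 1/2 ✓
b·c²: 2859/1748·4/9 + (-1088/1311)·81/64 + 287/437·1 = 1/3 ✓
b·Ac: (-1088/1311)·5/4 + 287/437·11/6 = 1/6 ✓
b·c³: 2859/1748·(-8/27) + (-1088/1311)·(-729/512) + 287/437·1 = 42595/31464 ≠ 1/4 ⇒ order 3.
b·(c∘Ac): (-1088/1311)·(-45/32) + 287/437·11/6 = 6217/2622 ≠ 1/8
b·Ac²: (-1088/1311)·(-5/6) + 287/437·(-209/144) = -16463/62928 ≠ 1/12
b·A²c: 287/437·(-5/9) = -1435/3933 ≠ 1/24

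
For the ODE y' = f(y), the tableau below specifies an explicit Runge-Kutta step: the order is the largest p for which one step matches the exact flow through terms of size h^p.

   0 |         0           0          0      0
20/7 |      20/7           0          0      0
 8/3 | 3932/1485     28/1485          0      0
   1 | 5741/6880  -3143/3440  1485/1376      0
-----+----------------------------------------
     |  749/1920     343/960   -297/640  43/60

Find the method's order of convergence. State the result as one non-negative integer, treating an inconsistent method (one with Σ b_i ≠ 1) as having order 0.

b = (749/1920, 343/960, -297/640, 43/60)
c = (0, 20/7, 8/3, 1)
Ac = (0, 0, 16/297, 23/86)
Σ b_i: 749/1920·1 + 343/960·1 + (-297/640)·1 + 43/60·1 = 1 ✓
b·c: 343/960·20/7 + (-297/640)·8/3 + 43/60·1 = 1/2 ✓
b·c²: 343/960·400/49 + (-297/640)·64/9 + 43/60·1 = 1/3 ✓
b·Ac: (-297/640)·16/297 + 43/60·23/86 = 1/6 ✓
b·c³: 343/960·8000/343 + (-297/640)·512/27 + 43/60·1 = 1/4 ✓
b·(c∘Ac): (-297/640)·128/891 + 43/60·23/86 = 1/8 ✓
b·Ac²: (-297/640)·320/2079 + 43/60·65/301 = 1/12 ✓
b·A²c: 43/60·5/86 = 1/24 ✓; 4 stages ⇒ order 4.

4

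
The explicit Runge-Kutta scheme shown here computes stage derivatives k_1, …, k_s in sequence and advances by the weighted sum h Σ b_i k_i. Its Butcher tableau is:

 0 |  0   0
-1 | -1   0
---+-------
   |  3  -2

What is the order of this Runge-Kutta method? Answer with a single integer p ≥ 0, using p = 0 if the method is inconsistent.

1

b = (3, -2)
c = (0, -1)
Σ b_i: 3·1 + (-2)·1 = 1 ✓
b·c: (-2)·(-1) = 2 ≠ 1/2 ⇒ order 1.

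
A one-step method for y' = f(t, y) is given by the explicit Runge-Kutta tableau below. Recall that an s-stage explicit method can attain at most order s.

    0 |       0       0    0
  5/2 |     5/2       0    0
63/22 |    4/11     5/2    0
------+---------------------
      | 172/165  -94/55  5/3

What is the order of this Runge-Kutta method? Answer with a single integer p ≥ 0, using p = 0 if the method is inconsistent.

2

b = (172/165, -94/55, 5/3)
c = (0, 5/2, 63/22)
Ac = (0, 0, 25/4)
Σ b_i: 172/165·1 + (-94/55)·1 + 5/3·1 = 1 ✓
b·c: (-94/55)·5/2 + 5/3·63/22 = 1/2 ✓
b·c²: (-94/55)·25/4 + 5/3·3969/484 = 1445/484 ≠ 1/3 ⇒ order 2.
b·Ac: 5/3·25/4 = 125/12 ≠ 1/6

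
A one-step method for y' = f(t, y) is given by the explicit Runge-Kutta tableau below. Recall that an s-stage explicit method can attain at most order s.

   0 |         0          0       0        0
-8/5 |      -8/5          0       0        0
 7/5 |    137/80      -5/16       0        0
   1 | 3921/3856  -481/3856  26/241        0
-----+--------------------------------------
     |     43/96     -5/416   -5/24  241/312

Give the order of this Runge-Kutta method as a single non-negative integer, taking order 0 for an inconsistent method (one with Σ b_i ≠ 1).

4

b = (43/96, -5/416, -5/24, 241/312)
c = (0, -8/5, 7/5, 1)
Ac = (0, 0, 1/2, 169/482)
Σ b_i: 43/96·1 + (-5/416)·1 + (-5/24)·1 + 241/312·1 = 1 ✓
b·c: (-5/416)·(-8/5) + (-5/24)·7/5 + 241/312·1 = 1/2 ✓
b·c²: (-5/416)·64/25 + (-5/24)·49/25 + 241/312·1 = 1/3 ✓
b·Ac: (-5/24)·1/2 + 241/312·169/482 = 1/6 ✓
b·c³: (-5/416)·(-512/125) + (-5/24)·343/125 + 241/312·1 = 1/4 ✓
b·(c∘Ac): (-5/24)·7/10 + 241/312·169/482 = 1/8 ✓
b·Ac²: (-5/24)·(-4/5) + 241/312·(-26/241) = 1/12 ✓
b·A²c: 241/312·13/241 = 1/24 ✓; 4 stages ⇒ order 4.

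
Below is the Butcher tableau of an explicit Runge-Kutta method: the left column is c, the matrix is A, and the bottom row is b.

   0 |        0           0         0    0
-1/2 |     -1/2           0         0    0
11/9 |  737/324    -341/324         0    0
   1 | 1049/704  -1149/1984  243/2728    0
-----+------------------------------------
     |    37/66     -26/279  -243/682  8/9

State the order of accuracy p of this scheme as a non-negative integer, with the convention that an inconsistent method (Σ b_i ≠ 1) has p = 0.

4

b = (37/66, -26/279, -243/682, 8/9)
c = (0, -1/2, 11/9, 1)
Ac = (0, 0, 341/648, 51/128)
Σ b_i: 37/66·1 + (-26/279)·1 + (-243/682)·1 + 8/9·1 = 1 ✓
b·c: (-26/279)·(-1/2) + (-243/682)·11/9 + 8/9·1 = 1/2 ✓
b·c²: (-26/279)·1/4 + (-243/682)·121/81 + 8/9·1 = 1/3 ✓
b·Ac: (-243/682)·341/648 + 8/9·51/128 = 1/6 ✓
b·c³: (-26/279)·(-1/8) + (-243/682)·1331/729 + 8/9·1 = 1/4 ✓
b·(c∘Ac): (-243/682)·3751/5832 + 8/9·51/128 = 1/8 ✓
b·Ac²: (-243/682)·(-341/1296) + 8/9·(-3/256) = 1/12 ✓
b·A²c: 8/9·3/64 = 1/24 ✓; 4 stages ⇒ order 4.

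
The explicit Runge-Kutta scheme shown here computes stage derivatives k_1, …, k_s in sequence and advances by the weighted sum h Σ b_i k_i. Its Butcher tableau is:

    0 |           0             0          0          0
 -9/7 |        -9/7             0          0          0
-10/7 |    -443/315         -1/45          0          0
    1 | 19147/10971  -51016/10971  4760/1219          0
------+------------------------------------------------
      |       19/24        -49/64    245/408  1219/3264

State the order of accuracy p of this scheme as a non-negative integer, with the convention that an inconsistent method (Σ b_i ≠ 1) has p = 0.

b = (19/24, -49/64, 245/408, 1219/3264)
c = (0, -9/7, -10/7, 1)
Ac = (0, 0, 1/35, 488/1219)
Σ b_i: 19/24·1 + (-49/64)·1 + 245/408·1 + 1219/3264·1 = 1 ✓
b·c: (-49/64)·(-9/7) + 245/408·(-10/7) + 1219/3264·1 = 1/2 ✓
b·c²: (-49/64)·81/49 + 245/408·100/49 + 1219/3264·1 = 1/3 ✓
b·Ac: 245/408·1/35 + 1219/3264·488/1219 = 1/6 ✓
b·c³: (-49/64)·(-729/343) + 245/408·(-1000/343) + 1219/3264·1 = 1/4 ✓
b·(c∘Ac): 245/408·(-2/49) + 1219/3264·488/1219 = 1/8 ✓
b·Ac²: 245/408·(-9/245) + 1219/3264·344/1219 = 1/12 ✓
b·A²c: 1219/3264·136/1219 = 1/24 ✓; 4 stages ⇒ order 4.

4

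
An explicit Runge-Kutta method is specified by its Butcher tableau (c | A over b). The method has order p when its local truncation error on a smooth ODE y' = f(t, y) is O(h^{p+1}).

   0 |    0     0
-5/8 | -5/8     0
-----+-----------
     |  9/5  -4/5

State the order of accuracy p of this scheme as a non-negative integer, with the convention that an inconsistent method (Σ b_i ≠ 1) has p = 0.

b = (9/5, -4/5)
c = (0, -5/8)
Σ b_i: 9/5·1 + (-4/5)·1 = 1 ✓
b·c: (-4/5)·(-5/8) = 1/2 ✓; 2 stages ⇒ order 2.

2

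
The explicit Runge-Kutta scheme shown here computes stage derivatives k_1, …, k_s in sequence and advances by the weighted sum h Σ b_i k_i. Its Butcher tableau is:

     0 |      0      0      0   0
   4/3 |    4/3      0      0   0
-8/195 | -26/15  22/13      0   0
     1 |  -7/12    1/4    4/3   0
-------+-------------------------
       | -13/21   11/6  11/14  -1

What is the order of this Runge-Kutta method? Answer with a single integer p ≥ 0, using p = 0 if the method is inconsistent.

1

b = (-13/21, 11/6, 11/14, -1)
c = (0, 4/3, -8/195, 1)
Ac = (0, 0, 88/39, 163/585)
Σ b_i: (-13/21)·1 + 11/6·1 + 11/14·1 + (-1)·1 = 1 ✓
b·c: 11/6·4/3 + 11/14·(-8/195) + (-1)·1 = 5783/4095 ≠ 1/2 ⇒ order 1.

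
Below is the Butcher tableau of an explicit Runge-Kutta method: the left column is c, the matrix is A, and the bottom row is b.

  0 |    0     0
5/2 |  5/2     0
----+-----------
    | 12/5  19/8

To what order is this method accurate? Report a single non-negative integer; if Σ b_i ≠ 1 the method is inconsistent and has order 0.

0

b = (12/5, 19/8)
c = (0, 5/2)
Σ b_i: 12/5·1 + 19/8·1 = 191/40 ≠ 1 ⇒ order 0.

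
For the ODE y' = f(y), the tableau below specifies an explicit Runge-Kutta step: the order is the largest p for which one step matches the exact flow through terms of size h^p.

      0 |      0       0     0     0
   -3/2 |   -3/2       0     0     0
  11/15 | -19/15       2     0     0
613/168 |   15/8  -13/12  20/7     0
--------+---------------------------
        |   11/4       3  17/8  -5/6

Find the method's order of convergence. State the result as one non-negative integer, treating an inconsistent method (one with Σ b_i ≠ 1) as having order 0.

b = (11/4, 3, 17/8, -5/6)
c = (0, -3/2, 11/15, 613/168)
Ac = (0, 0, -3, 625/168)
Σ b_i: 11/4·1 + 3·1 + 17/8·1 + (-5/6)·1 = 169/24 ≠ 1 ⇒ order 0.

0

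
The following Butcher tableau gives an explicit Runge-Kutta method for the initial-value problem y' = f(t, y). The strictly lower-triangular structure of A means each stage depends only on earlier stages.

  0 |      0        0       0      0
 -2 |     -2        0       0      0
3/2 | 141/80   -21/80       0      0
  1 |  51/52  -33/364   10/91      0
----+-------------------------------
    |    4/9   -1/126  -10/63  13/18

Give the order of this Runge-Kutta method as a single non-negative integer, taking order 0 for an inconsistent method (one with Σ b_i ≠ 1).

4

b = (4/9, -1/126, -10/63, 13/18)
c = (0, -2, 3/2, 1)
Ac = (0, 0, 21/40, 9/26)
Σ b_i: 4/9·1 + (-1/126)·1 + (-10/63)·1 + 13/18·1 = 1 ✓
b·c: (-1/126)·(-2) + (-10/63)·3/2 + 13/18·1 = 1/2 ✓
b·c²: (-1/126)·4 + (-10/63)·9/4 + 13/18·1 = 1/3 ✓
b·Ac: (-10/63)·21/40 + 13/18·9/26 = 1/6 ✓
b·c³: (-1/126)·(-8) + (-10/63)·27/8 + 13/18·1 = 1/4 ✓
b·(c∘Ac): (-10/63)·63/80 + 13/18·9/26 = 1/8 ✓
b·Ac²: (-10/63)·(-21/20) + 13/18·(-3/26) = 1/12 ✓
b·A²c: 13/18·3/52 = 1/24 ✓; 4 stages ⇒ order 4.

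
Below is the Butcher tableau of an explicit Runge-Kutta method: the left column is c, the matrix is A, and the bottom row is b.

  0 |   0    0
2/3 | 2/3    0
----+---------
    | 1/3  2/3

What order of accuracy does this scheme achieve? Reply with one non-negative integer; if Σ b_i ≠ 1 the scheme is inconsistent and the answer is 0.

b = (1/3, 2/3)
c = (0, 2/3)
Σ b_i: 1/3·1 + 2/3·1 = 1 ✓
b·c: 2/3·2/3 = 4/9 ≠ 1/2 ⇒ order 1.

1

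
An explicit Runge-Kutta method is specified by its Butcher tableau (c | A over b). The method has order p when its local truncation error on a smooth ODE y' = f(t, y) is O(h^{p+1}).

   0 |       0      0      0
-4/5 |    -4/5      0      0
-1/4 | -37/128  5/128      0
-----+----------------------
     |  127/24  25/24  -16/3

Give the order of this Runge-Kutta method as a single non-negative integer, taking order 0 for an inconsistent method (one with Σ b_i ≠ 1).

b = (127/24, 25/24, -16/3)
c = (0, -4/5, -1/4)
Ac = (0, 0, -1/32)
Σ b_i: 127/24·1 + 25/24·1 + (-16/3)·1 = 1 ✓
b·c: 25/24·(-4/5) + (-16/3)·(-1/4) = 1/2 ✓
b·c²: 25/24·16/25 + (-16/3)·1/16 = 1/3 ✓
b·Ac: (-16/3)·(-1/32) = 1/6 ✓; 3 stages ⇒ order 3.

3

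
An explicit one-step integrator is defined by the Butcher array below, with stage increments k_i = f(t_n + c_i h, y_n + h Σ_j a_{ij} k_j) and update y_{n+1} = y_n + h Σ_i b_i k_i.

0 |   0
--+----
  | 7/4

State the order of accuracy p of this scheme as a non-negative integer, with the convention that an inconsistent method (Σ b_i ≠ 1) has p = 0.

b = (7/4)
c = (0)
Σ b_i: 7/4·1 = 7/4 ≠ 1 ⇒ order 0.

0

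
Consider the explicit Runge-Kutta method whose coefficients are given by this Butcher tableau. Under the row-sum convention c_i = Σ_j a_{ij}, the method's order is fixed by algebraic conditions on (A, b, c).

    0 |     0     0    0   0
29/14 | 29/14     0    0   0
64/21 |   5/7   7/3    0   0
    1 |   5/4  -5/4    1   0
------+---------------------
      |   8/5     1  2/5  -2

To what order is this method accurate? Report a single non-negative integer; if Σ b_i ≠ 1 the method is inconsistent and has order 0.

1

b = (8/5, 1, 2/5, -2)
c = (0, 29/14, 64/21, 1)
Ac = (0, 0, 29/6, 11/24)
Σ b_i: 8/5·1 + 1·1 + 2/5·1 + (-2)·1 = 1 ✓
b·c: 1·29/14 + 2/5·64/21 + (-2)·1 = 271/210 ≠ 1/2 ⇒ order 1.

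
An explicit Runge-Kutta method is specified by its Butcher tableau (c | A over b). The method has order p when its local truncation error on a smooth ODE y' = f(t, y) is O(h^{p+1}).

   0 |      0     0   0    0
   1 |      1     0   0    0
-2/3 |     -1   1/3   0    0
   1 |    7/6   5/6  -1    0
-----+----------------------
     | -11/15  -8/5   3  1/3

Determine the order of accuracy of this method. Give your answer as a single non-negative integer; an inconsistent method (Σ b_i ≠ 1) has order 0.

b = (-11/15, -8/5, 3, 1/3)
c = (0, 1, -2/3, 1)
Ac = (0, 0, 1/3, 3/2)
Σ b_i: (-11/15)·1 + (-8/5)·1 + 3·1 + 1/3·1 = 1 ✓
b·c: (-8/5)·1 + 3·(-2/3) + 1/3·1 = -49/15 ≠ 1/2 ⇒ order 1.

1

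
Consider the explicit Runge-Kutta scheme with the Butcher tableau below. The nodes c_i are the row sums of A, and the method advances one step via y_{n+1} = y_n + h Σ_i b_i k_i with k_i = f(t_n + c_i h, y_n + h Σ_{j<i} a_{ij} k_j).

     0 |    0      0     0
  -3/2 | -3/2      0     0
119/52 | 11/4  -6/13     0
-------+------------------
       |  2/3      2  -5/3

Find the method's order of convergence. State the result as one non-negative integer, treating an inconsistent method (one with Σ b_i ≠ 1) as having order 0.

b = (2/3, 2, -5/3)
c = (0, -3/2, 119/52)
Ac = (0, 0, 9/13)
Σ b_i: 2/3·1 + 2·1 + (-5/3)·1 = 1 ✓
b·c: 2·(-3/2) + (-5/3)·119/52 = -1063/156 ≠ 1/2 ⇒ order 1.

1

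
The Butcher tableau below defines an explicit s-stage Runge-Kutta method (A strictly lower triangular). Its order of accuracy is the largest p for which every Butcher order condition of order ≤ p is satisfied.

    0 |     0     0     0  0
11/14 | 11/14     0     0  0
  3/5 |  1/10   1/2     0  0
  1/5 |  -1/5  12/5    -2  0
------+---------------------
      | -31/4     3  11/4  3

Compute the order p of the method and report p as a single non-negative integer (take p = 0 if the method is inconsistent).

1

b = (-31/4, 3, 11/4, 3)
c = (0, 11/14, 3/5, 1/5)
Ac = (0, 0, 11/28, 24/35)
Σ b_i: (-31/4)·1 + 3·1 + 11/4·1 + 3·1 = 1 ✓
b·c: 3·11/14 + 11/4·3/5 + 3·1/5 = 129/28 ≠ 1/2 ⇒ order 1.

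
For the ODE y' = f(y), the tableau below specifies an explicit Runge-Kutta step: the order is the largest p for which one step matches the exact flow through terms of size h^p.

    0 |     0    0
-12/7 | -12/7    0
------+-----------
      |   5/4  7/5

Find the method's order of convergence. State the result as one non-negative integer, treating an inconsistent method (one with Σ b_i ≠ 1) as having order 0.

0

b = (5/4, 7/5)
c = (0, -12/7)
Σ b_i: 5/4·1 + 7/5·1 = 53/20 ≠ 1 ⇒ order 0.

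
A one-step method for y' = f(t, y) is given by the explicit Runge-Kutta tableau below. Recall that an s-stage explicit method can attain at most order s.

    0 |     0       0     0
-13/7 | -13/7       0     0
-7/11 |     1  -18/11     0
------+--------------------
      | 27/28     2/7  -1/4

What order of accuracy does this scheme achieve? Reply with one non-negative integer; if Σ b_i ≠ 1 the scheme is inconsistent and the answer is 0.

b = (27/28, 2/7, -1/4)
c = (0, -13/7, -7/11)
Ac = (0, 0, 234/77)
Σ b_i: 27/28·1 + 2/7·1 + (-1/4)·1 = 1 ✓
b·c: 2/7·(-13/7) + (-1/4)·(-7/11) = -801/2156 ≠ 1/2 ⇒ order 1.

1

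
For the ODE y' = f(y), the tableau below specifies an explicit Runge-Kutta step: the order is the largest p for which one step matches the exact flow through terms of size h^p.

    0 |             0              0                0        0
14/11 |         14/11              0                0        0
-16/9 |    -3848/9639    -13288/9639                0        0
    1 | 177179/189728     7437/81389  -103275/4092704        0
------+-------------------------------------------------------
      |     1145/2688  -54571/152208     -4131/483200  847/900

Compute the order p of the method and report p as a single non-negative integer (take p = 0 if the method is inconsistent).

b = (1145/2688, -54571/152208, -4131/483200, 847/900)
c = (0, 14/11, -16/9, 1)
Ac = (0, 0, -2416/1377, 39/242)
Σ b_i: 1145/2688·1 + (-54571/152208)·1 + (-4131/483200)·1 + 847/900·1 = 1 ✓
b·c: (-54571/152208)·14/11 + (-4131/483200)·(-16/9) + 847/900·1 = 1/2 ✓
b·c²: (-54571/152208)·196/121 + (-4131/483200)·256/81 + 847/900·1 = 1/3 ✓
b·Ac: (-4131/483200)·(-2416/1377) + 847/900·39/242 = 1/6 ✓
b·c³: (-54571/152208)·2744/1331 + (-4131/483200)·(-4096/729) + 847/900·1 = 1/4 ✓
b·(c∘Ac): (-4131/483200)·38656/12393 + 847/900·39/242 = 1/8 ✓
b·Ac²: (-4131/483200)·(-33824/15147) + 847/900·636/9317 = 1/12 ✓
b·A²c: 847/900·75/1694 = 1/24 ✓; 4 stages ⇒ order 4.

4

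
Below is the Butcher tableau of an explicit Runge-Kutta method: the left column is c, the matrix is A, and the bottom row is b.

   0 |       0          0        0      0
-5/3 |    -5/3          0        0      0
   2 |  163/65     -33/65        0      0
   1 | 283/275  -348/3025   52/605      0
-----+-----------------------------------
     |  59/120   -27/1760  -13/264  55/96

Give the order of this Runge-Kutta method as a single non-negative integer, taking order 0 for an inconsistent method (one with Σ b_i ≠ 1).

4

b = (59/120, -27/1760, -13/264, 55/96)
c = (0, -5/3, 2, 1)
Ac = (0, 0, 11/13, 4/11)
Σ b_i: 59/120·1 + (-27/1760)·1 + (-13/264)·1 + 55/96·1 = 1 ✓
b·c: (-27/1760)·(-5/3) + (-13/264)·2 + 55/96·1 = 1/2 ✓
b·c²: (-27/1760)·25/9 + (-13/264)·4 + 55/96·1 = 1/3 ✓
b·Ac: (-13/264)·11/13 + 55/96·4/11 = 1/6 ✓
b·c³: (-27/1760)·(-125/27) + (-13/264)·8 + 55/96·1 = 1/4 ✓
b·(c∘Ac): (-13/264)·22/13 + 55/96·4/11 = 1/8 ✓
b·Ac²: (-13/264)·(-55/39) + 55/96·4/165 = 1/12 ✓
b·A²c: 55/96·4/55 = 1/24 ✓; 4 stages ⇒ order 4.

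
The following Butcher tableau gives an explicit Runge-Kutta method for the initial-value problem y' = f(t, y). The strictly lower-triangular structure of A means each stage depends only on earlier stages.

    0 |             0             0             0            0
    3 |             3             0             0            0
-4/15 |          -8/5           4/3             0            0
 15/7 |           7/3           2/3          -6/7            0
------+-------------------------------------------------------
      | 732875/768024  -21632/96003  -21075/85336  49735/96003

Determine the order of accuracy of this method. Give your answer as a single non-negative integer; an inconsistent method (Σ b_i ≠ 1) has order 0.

3

b = (732875/768024, -21632/96003, -21075/85336, 49735/96003)
c = (0, 3, -4/15, 15/7)
Ac = (0, 0, 4, 78/35)
Σ b_i: 732875/768024·1 + (-21632/96003)·1 + (-21075/85336)·1 + 49735/96003·1 = 1 ✓
b·c: (-21632/96003)·3 + (-21075/85336)·(-4/15) + 49735/96003·15/7 = 1/2 ✓
b·c²: (-21632/96003)·9 + (-21075/85336)·16/225 + 49735/96003·225/49 = 1/3 ✓
b·Ac: (-21075/85336)·4 + 49735/96003·78/35 = 1/6 ✓
b·c³: (-21632/96003)·27 + (-21075/85336)·(-64/3375) + 49735/96003·3375/343 = -471197/480015 ≠ 1/4 ⇒ order 3.
b·(c∘Ac): (-21075/85336)·(-16/15) + 49735/96003·234/49 = 29200/10667 ≠ 1/8
b·Ac²: (-21075/85336)·12 + 49735/96003·3118/525 = 325981/2880090 ≠ 1/12
b·A²c: 49735/96003·(-24/7) = -56840/32001 ≠ 1/24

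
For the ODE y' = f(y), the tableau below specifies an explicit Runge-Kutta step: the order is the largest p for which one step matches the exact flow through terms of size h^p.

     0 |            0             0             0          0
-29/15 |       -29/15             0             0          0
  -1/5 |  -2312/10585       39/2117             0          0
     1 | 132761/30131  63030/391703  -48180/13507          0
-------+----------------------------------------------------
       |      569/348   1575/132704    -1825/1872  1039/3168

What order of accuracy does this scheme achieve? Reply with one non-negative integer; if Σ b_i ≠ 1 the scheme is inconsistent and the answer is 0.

b = (569/348, 1575/132704, -1825/1872, 1039/3168)
c = (0, -29/15, -1/5, 1)
Ac = (0, 0, -13/365, 418/1039)
Σ b_i: 569/348·1 + 1575/132704·1 + (-1825/1872)·1 + 1039/3168·1 = 1 ✓
b·c: 1575/132704·(-29/15) + (-1825/1872)·(-1/5) + 1039/3168·1 = 1/2 ✓
b·c²: 1575/132704·841/225 + (-1825/1872)·1/25 + 1039/3168·1 = 1/3 ✓
b·Ac: (-1825/1872)·(-13/365) + 1039/3168·418/1039 = 1/6 ✓
b·c³: 1575/132704·(-24389/3375) + (-1825/1872)·(-1/125) + 1039/3168·1 = 1/4 ✓
b·(c∘Ac): (-1825/1872)·13/1825 + 1039/3168·418/1039 = 1/8 ✓
b·Ac²: (-1825/1872)·377/5475 + 1039/3168·1430/3117 = 1/12 ✓
b·A²c: 1039/3168·132/1039 = 1/24 ✓; 4 stages ⇒ order 4.

4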